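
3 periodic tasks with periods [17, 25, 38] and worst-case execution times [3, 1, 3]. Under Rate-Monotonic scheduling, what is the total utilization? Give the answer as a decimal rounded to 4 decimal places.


Compute individual utilizations (exact fractions):
  Task 1: C/T = 3/17 (approx. 0.1765)
  Task 2: C/T = 1/25 (approx. 0.04)
  Task 3: C/T = 3/38 (approx. 0.0789)
Total utilization U = 3/17 + 1/25 + 3/38 = 4771/16150
Rounded to 4 decimal places: U = 0.2954
RM (Liu & Layland) bound for 3 tasks = 0.779763; compare with U = 4771/16150 (approx. 0.295418)
U <= bound, so schedulable by RM sufficient condition.

0.2954


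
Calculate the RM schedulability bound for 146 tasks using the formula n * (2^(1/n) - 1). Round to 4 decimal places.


Compute 2^(1/146) = 1.0047588711
Subtract 1: 1.0047588711 - 1 = 0.0047588711
Multiply by n: 146 * 0.0047588711 = 0.6947951806
Round to 4 dp: 0.6948

0.6948


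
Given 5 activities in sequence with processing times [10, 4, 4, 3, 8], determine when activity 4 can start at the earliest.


Activity 4 starts after activities 1 through 3 complete.
Predecessor durations: [10, 4, 4]
ES = 10 + 4 + 4 = 18

18


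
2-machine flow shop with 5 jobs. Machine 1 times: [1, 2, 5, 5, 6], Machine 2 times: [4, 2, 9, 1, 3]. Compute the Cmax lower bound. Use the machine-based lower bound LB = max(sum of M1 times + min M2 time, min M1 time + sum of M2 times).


LB1 = sum(M1 times) + min(M2 times) = 19 + 1 = 20
LB2 = min(M1 times) + sum(M2 times) = 1 + 19 = 20
Lower bound = max(LB1, LB2) = max(20, 20) = 20

20


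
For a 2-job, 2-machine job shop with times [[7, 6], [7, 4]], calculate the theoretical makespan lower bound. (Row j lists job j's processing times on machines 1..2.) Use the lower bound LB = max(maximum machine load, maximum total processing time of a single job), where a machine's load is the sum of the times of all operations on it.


Machine loads:
  Machine 1: 7 + 7 = 14
  Machine 2: 6 + 4 = 10
Max machine load = 14
Job totals:
  Job 1: 13
  Job 2: 11
Max job total = 13
Lower bound = max(14, 13) = 14

14


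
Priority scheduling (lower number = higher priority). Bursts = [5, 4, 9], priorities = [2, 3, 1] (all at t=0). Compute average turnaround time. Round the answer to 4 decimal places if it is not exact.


Sort by priority (ascending = highest first):
Order: [(1, 9), (2, 5), (3, 4)]
Completion times:
  Priority 1, burst=9, C=9
  Priority 2, burst=5, C=14
  Priority 3, burst=4, C=18
Average turnaround = 41/3 = 13.6667

13.6667


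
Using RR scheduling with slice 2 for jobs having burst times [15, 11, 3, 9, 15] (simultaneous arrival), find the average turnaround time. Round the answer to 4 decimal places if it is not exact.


Time quantum = 2
Execution trace:
  J1 runs 2 units, time = 2
  J2 runs 2 units, time = 4
  J3 runs 2 units, time = 6
  J4 runs 2 units, time = 8
  J5 runs 2 units, time = 10
  J1 runs 2 units, time = 12
  J2 runs 2 units, time = 14
  J3 runs 1 units, time = 15
  J4 runs 2 units, time = 17
  J5 runs 2 units, time = 19
  J1 runs 2 units, time = 21
  J2 runs 2 units, time = 23
  J4 runs 2 units, time = 25
  J5 runs 2 units, time = 27
  J1 runs 2 units, time = 29
  J2 runs 2 units, time = 31
  J4 runs 2 units, time = 33
  J5 runs 2 units, time = 35
  J1 runs 2 units, time = 37
  J2 runs 2 units, time = 39
  J4 runs 1 units, time = 40
  J5 runs 2 units, time = 42
  J1 runs 2 units, time = 44
  J2 runs 1 units, time = 45
  J5 runs 2 units, time = 47
  J1 runs 2 units, time = 49
  J5 runs 2 units, time = 51
  J1 runs 1 units, time = 52
  J5 runs 1 units, time = 53
Finish times: [52, 45, 15, 40, 53]
Average turnaround = 205/5 = 41.0

41.0


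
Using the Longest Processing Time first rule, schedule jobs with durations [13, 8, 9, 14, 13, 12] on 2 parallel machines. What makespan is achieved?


Sort jobs in decreasing order (LPT): [14, 13, 13, 12, 9, 8]
Assign each job to the least loaded machine:
  Machine 1: jobs [14, 12, 9], load = 35
  Machine 2: jobs [13, 13, 8], load = 34
Makespan = max load = 35

35


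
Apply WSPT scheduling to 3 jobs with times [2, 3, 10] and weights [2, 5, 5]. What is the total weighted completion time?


Compute p/w ratios and sort ascending (WSPT): [(3, 5), (2, 2), (10, 5)]
Compute weighted completion times:
  Job (p=3,w=5): C=3, w*C=5*3=15
  Job (p=2,w=2): C=5, w*C=2*5=10
  Job (p=10,w=5): C=15, w*C=5*15=75
Total weighted completion time = 100

100


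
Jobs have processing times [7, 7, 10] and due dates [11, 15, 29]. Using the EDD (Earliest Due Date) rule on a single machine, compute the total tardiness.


Sort by due date (EDD order): [(7, 11), (7, 15), (10, 29)]
Compute completion times and tardiness:
  Job 1: p=7, d=11, C=7, tardiness=max(0,7-11)=0
  Job 2: p=7, d=15, C=14, tardiness=max(0,14-15)=0
  Job 3: p=10, d=29, C=24, tardiness=max(0,24-29)=0
Total tardiness = 0

0


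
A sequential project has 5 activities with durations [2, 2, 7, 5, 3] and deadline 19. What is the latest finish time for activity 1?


LF(activity 1) = deadline - sum of successor durations
Successors: activities 2 through 5 with durations [2, 7, 5, 3]
Sum of successor durations = 17
LF = 19 - 17 = 2

2


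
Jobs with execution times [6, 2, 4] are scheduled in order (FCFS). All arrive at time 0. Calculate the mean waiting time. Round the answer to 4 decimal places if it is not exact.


FCFS order (as given): [6, 2, 4]
Waiting times:
  Job 1: wait = 0
  Job 2: wait = 6
  Job 3: wait = 8
Sum of waiting times = 14
Average waiting time = 14/3 = 4.6667

4.6667


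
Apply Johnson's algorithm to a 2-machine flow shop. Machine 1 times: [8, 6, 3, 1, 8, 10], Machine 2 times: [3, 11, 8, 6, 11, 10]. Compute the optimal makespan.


Apply Johnson's rule:
  Group 1 (a <= b): [(4, 1, 6), (3, 3, 8), (2, 6, 11), (5, 8, 11), (6, 10, 10)]
  Group 2 (a > b): [(1, 8, 3)]
Optimal job order: [4, 3, 2, 5, 6, 1]
Schedule:
  Job 4: M1 done at 1, M2 done at 7
  Job 3: M1 done at 4, M2 done at 15
  Job 2: M1 done at 10, M2 done at 26
  Job 5: M1 done at 18, M2 done at 37
  Job 6: M1 done at 28, M2 done at 47
  Job 1: M1 done at 36, M2 done at 50
Makespan = 50

50


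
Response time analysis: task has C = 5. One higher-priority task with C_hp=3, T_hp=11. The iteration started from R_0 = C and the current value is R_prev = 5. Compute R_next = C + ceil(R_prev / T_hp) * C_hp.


R_next = C + ceil(R_prev / T_hp) * C_hp
ceil(5 / 11) = ceil(0.4545) = 1
Interference = 1 * 3 = 3
R_next = 5 + 3 = 8

8


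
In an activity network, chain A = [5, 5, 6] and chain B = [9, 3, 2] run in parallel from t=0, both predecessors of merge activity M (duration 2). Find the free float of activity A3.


ES(A3) = sum of predecessors on chain A = 10
EF(A3) = ES + duration = 10 + 6 = 16
Successor of A3 is M. ES(M) = max(sum(A), sum(B)) = max(16, 14) = 16
Free float = ES(successor) - EF(current) = 16 - 16 = 0

0


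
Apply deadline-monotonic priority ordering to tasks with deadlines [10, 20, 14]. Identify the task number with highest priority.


Sort tasks by relative deadline (ascending):
  Task 1: deadline = 10
  Task 3: deadline = 14
  Task 2: deadline = 20
Priority order (highest first): [1, 3, 2]
Highest priority task = 1

1


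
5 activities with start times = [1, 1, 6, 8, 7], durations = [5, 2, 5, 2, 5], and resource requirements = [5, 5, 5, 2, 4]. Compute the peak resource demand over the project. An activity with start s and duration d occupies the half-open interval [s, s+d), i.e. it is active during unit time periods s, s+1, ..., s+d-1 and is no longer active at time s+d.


Each activity i is active on [start_i, start_i + duration_i).
Compute total resource usage per time slot:
  t=0: active resources = [], total = 0
  t=1: active resources = [5, 5], total = 10
  t=2: active resources = [5, 5], total = 10
  t=3: active resources = [5], total = 5
  t=4: active resources = [5], total = 5
  t=5: active resources = [5], total = 5
  t=6: active resources = [5], total = 5
  t=7: active resources = [5, 4], total = 9
  t=8: active resources = [5, 2, 4], total = 11
  t=9: active resources = [5, 2, 4], total = 11
  t=10: active resources = [5, 4], total = 9
  t=11: active resources = [4], total = 4
Peak resource demand = 11

11


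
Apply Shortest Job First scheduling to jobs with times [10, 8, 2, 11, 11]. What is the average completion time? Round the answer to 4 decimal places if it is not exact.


SJF order (ascending): [2, 8, 10, 11, 11]
Completion times:
  Job 1: burst=2, C=2
  Job 2: burst=8, C=10
  Job 3: burst=10, C=20
  Job 4: burst=11, C=31
  Job 5: burst=11, C=42
Average completion = 105/5 = 21.0

21.0


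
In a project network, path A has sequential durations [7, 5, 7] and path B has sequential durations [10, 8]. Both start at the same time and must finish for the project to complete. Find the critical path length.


Path A total = 7 + 5 + 7 = 19
Path B total = 10 + 8 = 18
Critical path = longest path = max(19, 18) = 19

19


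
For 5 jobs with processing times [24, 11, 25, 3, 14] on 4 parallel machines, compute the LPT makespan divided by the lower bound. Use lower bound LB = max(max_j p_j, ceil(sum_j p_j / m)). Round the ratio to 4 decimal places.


LPT order: [25, 24, 14, 11, 3]
Machine loads after assignment: [25, 24, 14, 14]
LPT makespan = 25
Lower bound = max(max_job, ceil(total/4)) = max(25, 20) = 25
Ratio = 25 / 25 = 1.0

1.0


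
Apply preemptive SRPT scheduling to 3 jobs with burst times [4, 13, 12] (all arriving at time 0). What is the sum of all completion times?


Since all jobs arrive at t=0, SRPT equals SPT ordering.
SPT order: [4, 12, 13]
Completion times:
  Job 1: p=4, C=4
  Job 2: p=12, C=16
  Job 3: p=13, C=29
Total completion time = 4 + 16 + 29 = 49

49


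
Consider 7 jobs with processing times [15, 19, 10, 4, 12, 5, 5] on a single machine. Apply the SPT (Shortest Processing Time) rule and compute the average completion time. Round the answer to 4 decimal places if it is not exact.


Sort jobs by processing time (SPT order): [4, 5, 5, 10, 12, 15, 19]
Compute completion times sequentially:
  Job 1: processing = 4, completes at 4
  Job 2: processing = 5, completes at 9
  Job 3: processing = 5, completes at 14
  Job 4: processing = 10, completes at 24
  Job 5: processing = 12, completes at 36
  Job 6: processing = 15, completes at 51
  Job 7: processing = 19, completes at 70
Sum of completion times = 208
Average completion time = 208/7 = 29.7143

29.7143


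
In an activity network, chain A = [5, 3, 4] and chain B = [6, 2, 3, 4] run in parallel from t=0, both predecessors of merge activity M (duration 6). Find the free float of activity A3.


ES(A3) = sum of predecessors on chain A = 8
EF(A3) = ES + duration = 8 + 4 = 12
Successor of A3 is M. ES(M) = max(sum(A), sum(B)) = max(12, 15) = 15
Free float = ES(successor) - EF(current) = 15 - 12 = 3

3


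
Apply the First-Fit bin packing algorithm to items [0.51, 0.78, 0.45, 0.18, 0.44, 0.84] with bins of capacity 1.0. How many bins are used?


Place items sequentially using First-Fit:
  Item 0.51 -> new Bin 1
  Item 0.78 -> new Bin 2
  Item 0.45 -> Bin 1 (now 0.96)
  Item 0.18 -> Bin 2 (now 0.96)
  Item 0.44 -> new Bin 3
  Item 0.84 -> new Bin 4
Total bins used = 4

4


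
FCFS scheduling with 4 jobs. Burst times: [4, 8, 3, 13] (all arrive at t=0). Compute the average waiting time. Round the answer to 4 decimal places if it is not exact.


FCFS order (as given): [4, 8, 3, 13]
Waiting times:
  Job 1: wait = 0
  Job 2: wait = 4
  Job 3: wait = 12
  Job 4: wait = 15
Sum of waiting times = 31
Average waiting time = 31/4 = 7.75

7.75


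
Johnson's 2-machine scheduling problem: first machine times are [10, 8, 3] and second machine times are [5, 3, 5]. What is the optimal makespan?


Apply Johnson's rule:
  Group 1 (a <= b): [(3, 3, 5)]
  Group 2 (a > b): [(1, 10, 5), (2, 8, 3)]
Optimal job order: [3, 1, 2]
Schedule:
  Job 3: M1 done at 3, M2 done at 8
  Job 1: M1 done at 13, M2 done at 18
  Job 2: M1 done at 21, M2 done at 24
Makespan = 24

24


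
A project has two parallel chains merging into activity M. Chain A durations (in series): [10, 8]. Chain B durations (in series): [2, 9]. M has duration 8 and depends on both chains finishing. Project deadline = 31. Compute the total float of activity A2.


Forward pass: ES(A2) = sum of predecessors on chain A = 10
EF = ES + duration = 10 + 8 = 18
Backward pass: LF(M) = deadline = 31; LS(M) = 31 - 8 = 23
LF(A2) = LS(M) - sum(successors on chain A) = 23 - 0 = 23
LS = LF - duration = 23 - 8 = 15
Total float = LS - ES = 15 - 10 = 5

5


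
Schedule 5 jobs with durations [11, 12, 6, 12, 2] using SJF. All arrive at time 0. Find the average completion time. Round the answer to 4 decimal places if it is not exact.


SJF order (ascending): [2, 6, 11, 12, 12]
Completion times:
  Job 1: burst=2, C=2
  Job 2: burst=6, C=8
  Job 3: burst=11, C=19
  Job 4: burst=12, C=31
  Job 5: burst=12, C=43
Average completion = 103/5 = 20.6

20.6


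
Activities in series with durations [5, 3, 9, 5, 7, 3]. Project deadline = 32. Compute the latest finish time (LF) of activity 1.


LF(activity 1) = deadline - sum of successor durations
Successors: activities 2 through 6 with durations [3, 9, 5, 7, 3]
Sum of successor durations = 27
LF = 32 - 27 = 5

5


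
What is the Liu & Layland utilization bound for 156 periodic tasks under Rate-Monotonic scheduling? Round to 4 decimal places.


Compute 2^(1/156) = 1.0044531370
Subtract 1: 1.0044531370 - 1 = 0.0044531370
Multiply by n: 156 * 0.0044531370 = 0.6946893720
Round to 4 dp: 0.6947

0.6947


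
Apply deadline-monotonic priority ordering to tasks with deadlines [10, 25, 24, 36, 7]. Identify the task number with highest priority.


Sort tasks by relative deadline (ascending):
  Task 5: deadline = 7
  Task 1: deadline = 10
  Task 3: deadline = 24
  Task 2: deadline = 25
  Task 4: deadline = 36
Priority order (highest first): [5, 1, 3, 2, 4]
Highest priority task = 5

5


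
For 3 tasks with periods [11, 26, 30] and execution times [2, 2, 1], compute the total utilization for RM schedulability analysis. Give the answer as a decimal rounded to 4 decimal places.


Compute individual utilizations (exact fractions):
  Task 1: C/T = 2/11 (approx. 0.1818)
  Task 2: C/T = 2/26 = 1/13 (approx. 0.0769)
  Task 3: C/T = 1/30 (approx. 0.0333)
Total utilization U = 2/11 + 1/13 + 1/30 = 1253/4290
Rounded to 4 decimal places: U = 0.2921
RM (Liu & Layland) bound for 3 tasks = 0.779763; compare with U = 1253/4290 (approx. 0.292075)
U <= bound, so schedulable by RM sufficient condition.

0.2921


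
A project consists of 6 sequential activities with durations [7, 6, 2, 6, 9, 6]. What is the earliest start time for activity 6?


Activity 6 starts after activities 1 through 5 complete.
Predecessor durations: [7, 6, 2, 6, 9]
ES = 7 + 6 + 2 + 6 + 9 = 30

30


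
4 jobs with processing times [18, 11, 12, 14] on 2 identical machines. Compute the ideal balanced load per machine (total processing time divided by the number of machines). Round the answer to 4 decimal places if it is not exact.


Total processing time = 18 + 11 + 12 + 14 = 55
Number of machines = 2
Ideal balanced load = 55 / 2 = 27.5

27.5


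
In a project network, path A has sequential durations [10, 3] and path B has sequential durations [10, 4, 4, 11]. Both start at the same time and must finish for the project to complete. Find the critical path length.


Path A total = 10 + 3 = 13
Path B total = 10 + 4 + 4 + 11 = 29
Critical path = longest path = max(13, 29) = 29

29


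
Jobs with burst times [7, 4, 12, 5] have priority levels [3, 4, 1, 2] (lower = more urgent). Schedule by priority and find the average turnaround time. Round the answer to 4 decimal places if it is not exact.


Sort by priority (ascending = highest first):
Order: [(1, 12), (2, 5), (3, 7), (4, 4)]
Completion times:
  Priority 1, burst=12, C=12
  Priority 2, burst=5, C=17
  Priority 3, burst=7, C=24
  Priority 4, burst=4, C=28
Average turnaround = 81/4 = 20.25

20.25


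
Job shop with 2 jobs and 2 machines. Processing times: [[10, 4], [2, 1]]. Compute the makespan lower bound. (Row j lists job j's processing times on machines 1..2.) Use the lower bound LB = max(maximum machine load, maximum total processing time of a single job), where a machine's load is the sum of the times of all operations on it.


Machine loads:
  Machine 1: 10 + 2 = 12
  Machine 2: 4 + 1 = 5
Max machine load = 12
Job totals:
  Job 1: 14
  Job 2: 3
Max job total = 14
Lower bound = max(12, 14) = 14

14


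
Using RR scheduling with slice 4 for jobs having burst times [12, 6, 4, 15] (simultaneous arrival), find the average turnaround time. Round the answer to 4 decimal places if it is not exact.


Time quantum = 4
Execution trace:
  J1 runs 4 units, time = 4
  J2 runs 4 units, time = 8
  J3 runs 4 units, time = 12
  J4 runs 4 units, time = 16
  J1 runs 4 units, time = 20
  J2 runs 2 units, time = 22
  J4 runs 4 units, time = 26
  J1 runs 4 units, time = 30
  J4 runs 4 units, time = 34
  J4 runs 3 units, time = 37
Finish times: [30, 22, 12, 37]
Average turnaround = 101/4 = 25.25

25.25


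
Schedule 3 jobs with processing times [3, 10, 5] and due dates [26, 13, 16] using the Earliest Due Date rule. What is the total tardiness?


Sort by due date (EDD order): [(10, 13), (5, 16), (3, 26)]
Compute completion times and tardiness:
  Job 1: p=10, d=13, C=10, tardiness=max(0,10-13)=0
  Job 2: p=5, d=16, C=15, tardiness=max(0,15-16)=0
  Job 3: p=3, d=26, C=18, tardiness=max(0,18-26)=0
Total tardiness = 0

0


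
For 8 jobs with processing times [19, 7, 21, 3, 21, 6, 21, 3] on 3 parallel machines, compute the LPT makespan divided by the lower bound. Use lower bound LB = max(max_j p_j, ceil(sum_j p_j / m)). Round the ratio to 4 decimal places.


LPT order: [21, 21, 21, 19, 7, 6, 3, 3]
Machine loads after assignment: [40, 31, 30]
LPT makespan = 40
Lower bound = max(max_job, ceil(total/3)) = max(21, 34) = 34
Ratio = 40 / 34 = 1.1765

1.1765


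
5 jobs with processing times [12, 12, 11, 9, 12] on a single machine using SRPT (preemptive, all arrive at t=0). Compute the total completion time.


Since all jobs arrive at t=0, SRPT equals SPT ordering.
SPT order: [9, 11, 12, 12, 12]
Completion times:
  Job 1: p=9, C=9
  Job 2: p=11, C=20
  Job 3: p=12, C=32
  Job 4: p=12, C=44
  Job 5: p=12, C=56
Total completion time = 9 + 20 + 32 + 44 + 56 = 161

161


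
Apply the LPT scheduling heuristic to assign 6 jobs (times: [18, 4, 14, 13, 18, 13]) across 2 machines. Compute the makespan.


Sort jobs in decreasing order (LPT): [18, 18, 14, 13, 13, 4]
Assign each job to the least loaded machine:
  Machine 1: jobs [18, 14, 4], load = 36
  Machine 2: jobs [18, 13, 13], load = 44
Makespan = max load = 44

44


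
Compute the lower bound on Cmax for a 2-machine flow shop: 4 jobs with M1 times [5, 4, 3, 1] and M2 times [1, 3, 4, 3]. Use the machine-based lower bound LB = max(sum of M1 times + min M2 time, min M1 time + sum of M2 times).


LB1 = sum(M1 times) + min(M2 times) = 13 + 1 = 14
LB2 = min(M1 times) + sum(M2 times) = 1 + 11 = 12
Lower bound = max(LB1, LB2) = max(14, 12) = 14

14


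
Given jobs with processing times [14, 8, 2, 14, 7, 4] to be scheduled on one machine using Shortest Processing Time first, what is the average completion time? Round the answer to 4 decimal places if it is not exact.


Sort jobs by processing time (SPT order): [2, 4, 7, 8, 14, 14]
Compute completion times sequentially:
  Job 1: processing = 2, completes at 2
  Job 2: processing = 4, completes at 6
  Job 3: processing = 7, completes at 13
  Job 4: processing = 8, completes at 21
  Job 5: processing = 14, completes at 35
  Job 6: processing = 14, completes at 49
Sum of completion times = 126
Average completion time = 126/6 = 21.0

21.0


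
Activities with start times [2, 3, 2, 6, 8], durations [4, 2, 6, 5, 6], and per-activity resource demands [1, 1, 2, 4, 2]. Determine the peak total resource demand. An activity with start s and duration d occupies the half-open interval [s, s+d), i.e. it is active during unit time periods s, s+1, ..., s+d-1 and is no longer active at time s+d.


Each activity i is active on [start_i, start_i + duration_i).
Compute total resource usage per time slot:
  t=0: active resources = [], total = 0
  t=1: active resources = [], total = 0
  t=2: active resources = [1, 2], total = 3
  t=3: active resources = [1, 1, 2], total = 4
  t=4: active resources = [1, 1, 2], total = 4
  t=5: active resources = [1, 2], total = 3
  t=6: active resources = [2, 4], total = 6
  t=7: active resources = [2, 4], total = 6
  t=8: active resources = [4, 2], total = 6
  t=9: active resources = [4, 2], total = 6
  t=10: active resources = [4, 2], total = 6
  t=11: active resources = [2], total = 2
  t=12: active resources = [2], total = 2
  t=13: active resources = [2], total = 2
Peak resource demand = 6

6


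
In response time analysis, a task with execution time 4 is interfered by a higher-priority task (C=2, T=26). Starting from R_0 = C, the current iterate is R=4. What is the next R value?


R_next = C + ceil(R_prev / T_hp) * C_hp
ceil(4 / 26) = ceil(0.1538) = 1
Interference = 1 * 2 = 2
R_next = 4 + 2 = 6

6


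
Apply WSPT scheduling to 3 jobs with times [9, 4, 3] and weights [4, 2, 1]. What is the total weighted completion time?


Compute p/w ratios and sort ascending (WSPT): [(4, 2), (9, 4), (3, 1)]
Compute weighted completion times:
  Job (p=4,w=2): C=4, w*C=2*4=8
  Job (p=9,w=4): C=13, w*C=4*13=52
  Job (p=3,w=1): C=16, w*C=1*16=16
Total weighted completion time = 76

76


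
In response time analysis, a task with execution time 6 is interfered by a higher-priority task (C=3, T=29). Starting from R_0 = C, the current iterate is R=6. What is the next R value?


R_next = C + ceil(R_prev / T_hp) * C_hp
ceil(6 / 29) = ceil(0.2069) = 1
Interference = 1 * 3 = 3
R_next = 6 + 3 = 9

9


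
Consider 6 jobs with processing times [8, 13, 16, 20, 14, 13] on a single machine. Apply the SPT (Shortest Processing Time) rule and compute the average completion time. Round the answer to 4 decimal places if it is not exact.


Sort jobs by processing time (SPT order): [8, 13, 13, 14, 16, 20]
Compute completion times sequentially:
  Job 1: processing = 8, completes at 8
  Job 2: processing = 13, completes at 21
  Job 3: processing = 13, completes at 34
  Job 4: processing = 14, completes at 48
  Job 5: processing = 16, completes at 64
  Job 6: processing = 20, completes at 84
Sum of completion times = 259
Average completion time = 259/6 = 43.1667

43.1667


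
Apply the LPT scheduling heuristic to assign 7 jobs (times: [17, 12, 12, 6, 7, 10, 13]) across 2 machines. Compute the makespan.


Sort jobs in decreasing order (LPT): [17, 13, 12, 12, 10, 7, 6]
Assign each job to the least loaded machine:
  Machine 1: jobs [17, 12, 7], load = 36
  Machine 2: jobs [13, 12, 10, 6], load = 41
Makespan = max load = 41

41


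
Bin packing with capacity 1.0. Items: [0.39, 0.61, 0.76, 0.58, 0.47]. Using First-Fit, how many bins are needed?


Place items sequentially using First-Fit:
  Item 0.39 -> new Bin 1
  Item 0.61 -> Bin 1 (now 1.0)
  Item 0.76 -> new Bin 2
  Item 0.58 -> new Bin 3
  Item 0.47 -> new Bin 4
Total bins used = 4

4


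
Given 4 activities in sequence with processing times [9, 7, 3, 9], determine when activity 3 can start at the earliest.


Activity 3 starts after activities 1 through 2 complete.
Predecessor durations: [9, 7]
ES = 9 + 7 = 16

16


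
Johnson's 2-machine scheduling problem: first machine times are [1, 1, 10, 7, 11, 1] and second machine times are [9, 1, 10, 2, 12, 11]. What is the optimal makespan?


Apply Johnson's rule:
  Group 1 (a <= b): [(1, 1, 9), (2, 1, 1), (6, 1, 11), (3, 10, 10), (5, 11, 12)]
  Group 2 (a > b): [(4, 7, 2)]
Optimal job order: [1, 2, 6, 3, 5, 4]
Schedule:
  Job 1: M1 done at 1, M2 done at 10
  Job 2: M1 done at 2, M2 done at 11
  Job 6: M1 done at 3, M2 done at 22
  Job 3: M1 done at 13, M2 done at 32
  Job 5: M1 done at 24, M2 done at 44
  Job 4: M1 done at 31, M2 done at 46
Makespan = 46

46


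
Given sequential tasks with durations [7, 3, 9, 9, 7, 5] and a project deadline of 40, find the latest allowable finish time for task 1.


LF(activity 1) = deadline - sum of successor durations
Successors: activities 2 through 6 with durations [3, 9, 9, 7, 5]
Sum of successor durations = 33
LF = 40 - 33 = 7

7


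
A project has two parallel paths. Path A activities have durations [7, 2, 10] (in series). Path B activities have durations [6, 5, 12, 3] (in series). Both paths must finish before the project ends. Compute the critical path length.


Path A total = 7 + 2 + 10 = 19
Path B total = 6 + 5 + 12 + 3 = 26
Critical path = longest path = max(19, 26) = 26

26


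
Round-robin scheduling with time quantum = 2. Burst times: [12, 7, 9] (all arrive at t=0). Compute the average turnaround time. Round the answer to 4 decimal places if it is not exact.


Time quantum = 2
Execution trace:
  J1 runs 2 units, time = 2
  J2 runs 2 units, time = 4
  J3 runs 2 units, time = 6
  J1 runs 2 units, time = 8
  J2 runs 2 units, time = 10
  J3 runs 2 units, time = 12
  J1 runs 2 units, time = 14
  J2 runs 2 units, time = 16
  J3 runs 2 units, time = 18
  J1 runs 2 units, time = 20
  J2 runs 1 units, time = 21
  J3 runs 2 units, time = 23
  J1 runs 2 units, time = 25
  J3 runs 1 units, time = 26
  J1 runs 2 units, time = 28
Finish times: [28, 21, 26]
Average turnaround = 75/3 = 25.0

25.0


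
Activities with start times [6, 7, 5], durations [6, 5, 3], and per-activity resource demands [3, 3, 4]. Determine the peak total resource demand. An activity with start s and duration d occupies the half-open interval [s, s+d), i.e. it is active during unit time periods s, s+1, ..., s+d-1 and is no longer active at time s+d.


Each activity i is active on [start_i, start_i + duration_i).
Compute total resource usage per time slot:
  t=0: active resources = [], total = 0
  t=1: active resources = [], total = 0
  t=2: active resources = [], total = 0
  t=3: active resources = [], total = 0
  t=4: active resources = [], total = 0
  t=5: active resources = [4], total = 4
  t=6: active resources = [3, 4], total = 7
  t=7: active resources = [3, 3, 4], total = 10
  t=8: active resources = [3, 3], total = 6
  t=9: active resources = [3, 3], total = 6
  t=10: active resources = [3, 3], total = 6
  t=11: active resources = [3, 3], total = 6
Peak resource demand = 10

10


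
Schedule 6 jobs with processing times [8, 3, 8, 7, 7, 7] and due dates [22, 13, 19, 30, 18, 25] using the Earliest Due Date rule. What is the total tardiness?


Sort by due date (EDD order): [(3, 13), (7, 18), (8, 19), (8, 22), (7, 25), (7, 30)]
Compute completion times and tardiness:
  Job 1: p=3, d=13, C=3, tardiness=max(0,3-13)=0
  Job 2: p=7, d=18, C=10, tardiness=max(0,10-18)=0
  Job 3: p=8, d=19, C=18, tardiness=max(0,18-19)=0
  Job 4: p=8, d=22, C=26, tardiness=max(0,26-22)=4
  Job 5: p=7, d=25, C=33, tardiness=max(0,33-25)=8
  Job 6: p=7, d=30, C=40, tardiness=max(0,40-30)=10
Total tardiness = 22

22


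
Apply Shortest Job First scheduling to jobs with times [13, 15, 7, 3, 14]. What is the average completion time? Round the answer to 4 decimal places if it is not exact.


SJF order (ascending): [3, 7, 13, 14, 15]
Completion times:
  Job 1: burst=3, C=3
  Job 2: burst=7, C=10
  Job 3: burst=13, C=23
  Job 4: burst=14, C=37
  Job 5: burst=15, C=52
Average completion = 125/5 = 25.0

25.0


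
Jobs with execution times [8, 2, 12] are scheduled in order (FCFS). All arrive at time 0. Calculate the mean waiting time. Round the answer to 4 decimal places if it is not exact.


FCFS order (as given): [8, 2, 12]
Waiting times:
  Job 1: wait = 0
  Job 2: wait = 8
  Job 3: wait = 10
Sum of waiting times = 18
Average waiting time = 18/3 = 6.0

6.0


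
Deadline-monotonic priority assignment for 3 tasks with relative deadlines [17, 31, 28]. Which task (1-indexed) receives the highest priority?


Sort tasks by relative deadline (ascending):
  Task 1: deadline = 17
  Task 3: deadline = 28
  Task 2: deadline = 31
Priority order (highest first): [1, 3, 2]
Highest priority task = 1

1


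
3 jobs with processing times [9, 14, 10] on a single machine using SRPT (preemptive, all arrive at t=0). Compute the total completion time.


Since all jobs arrive at t=0, SRPT equals SPT ordering.
SPT order: [9, 10, 14]
Completion times:
  Job 1: p=9, C=9
  Job 2: p=10, C=19
  Job 3: p=14, C=33
Total completion time = 9 + 19 + 33 = 61

61


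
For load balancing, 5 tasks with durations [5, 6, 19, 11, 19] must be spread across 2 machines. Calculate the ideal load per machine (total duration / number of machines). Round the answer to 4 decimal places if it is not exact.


Total processing time = 5 + 6 + 19 + 11 + 19 = 60
Number of machines = 2
Ideal balanced load = 60 / 2 = 30.0

30.0


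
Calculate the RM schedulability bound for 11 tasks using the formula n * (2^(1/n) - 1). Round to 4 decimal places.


Compute 2^(1/11) = 1.0650410894
Subtract 1: 1.0650410894 - 1 = 0.0650410894
Multiply by n: 11 * 0.0650410894 = 0.7154519834
Round to 4 dp: 0.7155

0.7155


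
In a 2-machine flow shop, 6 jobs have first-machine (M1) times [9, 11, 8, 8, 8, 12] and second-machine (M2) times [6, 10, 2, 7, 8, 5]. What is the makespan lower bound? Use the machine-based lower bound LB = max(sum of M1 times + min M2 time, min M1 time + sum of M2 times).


LB1 = sum(M1 times) + min(M2 times) = 56 + 2 = 58
LB2 = min(M1 times) + sum(M2 times) = 8 + 38 = 46
Lower bound = max(LB1, LB2) = max(58, 46) = 58

58


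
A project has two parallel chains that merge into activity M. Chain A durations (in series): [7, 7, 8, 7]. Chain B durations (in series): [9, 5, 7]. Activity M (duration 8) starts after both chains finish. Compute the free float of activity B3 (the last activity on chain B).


ES(B3) = sum of predecessors on chain B = 14
EF(B3) = ES + duration = 14 + 7 = 21
Successor of B3 is M. ES(M) = max(sum(A), sum(B)) = max(29, 21) = 29
Free float = ES(successor) - EF(current) = 29 - 21 = 8

8


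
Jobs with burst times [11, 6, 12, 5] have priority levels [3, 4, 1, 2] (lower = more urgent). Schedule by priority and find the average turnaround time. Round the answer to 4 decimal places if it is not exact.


Sort by priority (ascending = highest first):
Order: [(1, 12), (2, 5), (3, 11), (4, 6)]
Completion times:
  Priority 1, burst=12, C=12
  Priority 2, burst=5, C=17
  Priority 3, burst=11, C=28
  Priority 4, burst=6, C=34
Average turnaround = 91/4 = 22.75

22.75


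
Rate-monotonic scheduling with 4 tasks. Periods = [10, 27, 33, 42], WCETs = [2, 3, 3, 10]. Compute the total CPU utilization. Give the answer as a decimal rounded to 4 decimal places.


Compute individual utilizations (exact fractions):
  Task 1: C/T = 2/10 = 1/5 (approx. 0.2)
  Task 2: C/T = 3/27 = 1/9 (approx. 0.1111)
  Task 3: C/T = 3/33 = 1/11 (approx. 0.0909)
  Task 4: C/T = 10/42 = 5/21 (approx. 0.2381)
Total utilization U = 1/5 + 1/9 + 1/11 + 5/21 = 2218/3465
Rounded to 4 decimal places: U = 0.6401
RM (Liu & Layland) bound for 4 tasks = 0.756828; compare with U = 2218/3465 (approx. 0.640115)
U <= bound, so schedulable by RM sufficient condition.

0.6401


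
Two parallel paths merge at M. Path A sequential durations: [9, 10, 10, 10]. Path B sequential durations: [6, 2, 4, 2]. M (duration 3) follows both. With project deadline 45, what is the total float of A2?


Forward pass: ES(A2) = sum of predecessors on chain A = 9
EF = ES + duration = 9 + 10 = 19
Backward pass: LF(M) = deadline = 45; LS(M) = 45 - 3 = 42
LF(A2) = LS(M) - sum(successors on chain A) = 42 - 20 = 22
LS = LF - duration = 22 - 10 = 12
Total float = LS - ES = 12 - 9 = 3

3


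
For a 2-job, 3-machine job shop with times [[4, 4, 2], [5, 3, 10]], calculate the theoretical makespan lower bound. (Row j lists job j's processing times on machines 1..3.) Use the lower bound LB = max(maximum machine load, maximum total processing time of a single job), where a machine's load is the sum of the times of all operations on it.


Machine loads:
  Machine 1: 4 + 5 = 9
  Machine 2: 4 + 3 = 7
  Machine 3: 2 + 10 = 12
Max machine load = 12
Job totals:
  Job 1: 10
  Job 2: 18
Max job total = 18
Lower bound = max(12, 18) = 18

18


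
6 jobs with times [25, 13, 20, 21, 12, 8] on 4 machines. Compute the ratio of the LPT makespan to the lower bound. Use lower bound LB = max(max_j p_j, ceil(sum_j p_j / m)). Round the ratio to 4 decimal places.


LPT order: [25, 21, 20, 13, 12, 8]
Machine loads after assignment: [25, 21, 28, 25]
LPT makespan = 28
Lower bound = max(max_job, ceil(total/4)) = max(25, 25) = 25
Ratio = 28 / 25 = 1.12

1.12


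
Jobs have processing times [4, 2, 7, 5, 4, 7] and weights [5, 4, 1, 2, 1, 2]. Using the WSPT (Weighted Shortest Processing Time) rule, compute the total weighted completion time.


Compute p/w ratios and sort ascending (WSPT): [(2, 4), (4, 5), (5, 2), (7, 2), (4, 1), (7, 1)]
Compute weighted completion times:
  Job (p=2,w=4): C=2, w*C=4*2=8
  Job (p=4,w=5): C=6, w*C=5*6=30
  Job (p=5,w=2): C=11, w*C=2*11=22
  Job (p=7,w=2): C=18, w*C=2*18=36
  Job (p=4,w=1): C=22, w*C=1*22=22
  Job (p=7,w=1): C=29, w*C=1*29=29
Total weighted completion time = 147

147


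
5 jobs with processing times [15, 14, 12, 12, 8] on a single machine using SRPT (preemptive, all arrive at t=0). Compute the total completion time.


Since all jobs arrive at t=0, SRPT equals SPT ordering.
SPT order: [8, 12, 12, 14, 15]
Completion times:
  Job 1: p=8, C=8
  Job 2: p=12, C=20
  Job 3: p=12, C=32
  Job 4: p=14, C=46
  Job 5: p=15, C=61
Total completion time = 8 + 20 + 32 + 46 + 61 = 167

167


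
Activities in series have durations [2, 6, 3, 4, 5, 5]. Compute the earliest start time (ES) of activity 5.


Activity 5 starts after activities 1 through 4 complete.
Predecessor durations: [2, 6, 3, 4]
ES = 2 + 6 + 3 + 4 = 15

15


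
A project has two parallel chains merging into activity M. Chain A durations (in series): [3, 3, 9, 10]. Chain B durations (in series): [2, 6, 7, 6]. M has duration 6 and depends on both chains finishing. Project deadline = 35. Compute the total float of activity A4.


Forward pass: ES(A4) = sum of predecessors on chain A = 15
EF = ES + duration = 15 + 10 = 25
Backward pass: LF(M) = deadline = 35; LS(M) = 35 - 6 = 29
LF(A4) = LS(M) - sum(successors on chain A) = 29 - 0 = 29
LS = LF - duration = 29 - 10 = 19
Total float = LS - ES = 19 - 15 = 4

4


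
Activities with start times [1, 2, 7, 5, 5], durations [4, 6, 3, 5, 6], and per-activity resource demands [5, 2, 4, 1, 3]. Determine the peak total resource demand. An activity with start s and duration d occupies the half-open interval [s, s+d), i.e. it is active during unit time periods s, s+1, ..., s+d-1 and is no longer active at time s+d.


Each activity i is active on [start_i, start_i + duration_i).
Compute total resource usage per time slot:
  t=0: active resources = [], total = 0
  t=1: active resources = [5], total = 5
  t=2: active resources = [5, 2], total = 7
  t=3: active resources = [5, 2], total = 7
  t=4: active resources = [5, 2], total = 7
  t=5: active resources = [2, 1, 3], total = 6
  t=6: active resources = [2, 1, 3], total = 6
  t=7: active resources = [2, 4, 1, 3], total = 10
  t=8: active resources = [4, 1, 3], total = 8
  t=9: active resources = [4, 1, 3], total = 8
  t=10: active resources = [3], total = 3
Peak resource demand = 10

10


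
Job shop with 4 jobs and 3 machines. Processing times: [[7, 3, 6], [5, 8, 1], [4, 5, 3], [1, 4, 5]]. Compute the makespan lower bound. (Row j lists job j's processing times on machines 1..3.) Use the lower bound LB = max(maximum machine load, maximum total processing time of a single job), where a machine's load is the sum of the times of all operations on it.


Machine loads:
  Machine 1: 7 + 5 + 4 + 1 = 17
  Machine 2: 3 + 8 + 5 + 4 = 20
  Machine 3: 6 + 1 + 3 + 5 = 15
Max machine load = 20
Job totals:
  Job 1: 16
  Job 2: 14
  Job 3: 12
  Job 4: 10
Max job total = 16
Lower bound = max(20, 16) = 20

20


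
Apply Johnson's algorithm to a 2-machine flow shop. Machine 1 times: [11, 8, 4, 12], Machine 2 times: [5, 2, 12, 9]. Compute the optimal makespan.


Apply Johnson's rule:
  Group 1 (a <= b): [(3, 4, 12)]
  Group 2 (a > b): [(4, 12, 9), (1, 11, 5), (2, 8, 2)]
Optimal job order: [3, 4, 1, 2]
Schedule:
  Job 3: M1 done at 4, M2 done at 16
  Job 4: M1 done at 16, M2 done at 25
  Job 1: M1 done at 27, M2 done at 32
  Job 2: M1 done at 35, M2 done at 37
Makespan = 37

37


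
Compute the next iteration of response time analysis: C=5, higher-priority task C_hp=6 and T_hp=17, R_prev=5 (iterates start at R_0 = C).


R_next = C + ceil(R_prev / T_hp) * C_hp
ceil(5 / 17) = ceil(0.2941) = 1
Interference = 1 * 6 = 6
R_next = 5 + 6 = 11

11


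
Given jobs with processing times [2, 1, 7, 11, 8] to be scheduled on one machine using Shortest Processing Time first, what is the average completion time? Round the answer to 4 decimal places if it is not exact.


Sort jobs by processing time (SPT order): [1, 2, 7, 8, 11]
Compute completion times sequentially:
  Job 1: processing = 1, completes at 1
  Job 2: processing = 2, completes at 3
  Job 3: processing = 7, completes at 10
  Job 4: processing = 8, completes at 18
  Job 5: processing = 11, completes at 29
Sum of completion times = 61
Average completion time = 61/5 = 12.2

12.2


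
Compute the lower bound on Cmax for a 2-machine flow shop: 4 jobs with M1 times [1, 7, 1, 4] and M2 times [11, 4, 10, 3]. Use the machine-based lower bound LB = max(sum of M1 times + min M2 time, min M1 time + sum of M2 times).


LB1 = sum(M1 times) + min(M2 times) = 13 + 3 = 16
LB2 = min(M1 times) + sum(M2 times) = 1 + 28 = 29
Lower bound = max(LB1, LB2) = max(16, 29) = 29

29


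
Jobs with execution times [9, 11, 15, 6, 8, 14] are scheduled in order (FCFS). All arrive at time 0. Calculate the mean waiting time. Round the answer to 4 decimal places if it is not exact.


FCFS order (as given): [9, 11, 15, 6, 8, 14]
Waiting times:
  Job 1: wait = 0
  Job 2: wait = 9
  Job 3: wait = 20
  Job 4: wait = 35
  Job 5: wait = 41
  Job 6: wait = 49
Sum of waiting times = 154
Average waiting time = 154/6 = 25.6667

25.6667


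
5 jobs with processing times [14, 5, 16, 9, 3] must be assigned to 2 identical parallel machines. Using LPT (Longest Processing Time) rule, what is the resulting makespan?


Sort jobs in decreasing order (LPT): [16, 14, 9, 5, 3]
Assign each job to the least loaded machine:
  Machine 1: jobs [16, 5, 3], load = 24
  Machine 2: jobs [14, 9], load = 23
Makespan = max load = 24

24


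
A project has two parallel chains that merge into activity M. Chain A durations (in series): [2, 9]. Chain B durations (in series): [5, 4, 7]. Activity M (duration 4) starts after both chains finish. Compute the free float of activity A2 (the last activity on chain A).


ES(A2) = sum of predecessors on chain A = 2
EF(A2) = ES + duration = 2 + 9 = 11
Successor of A2 is M. ES(M) = max(sum(A), sum(B)) = max(11, 16) = 16
Free float = ES(successor) - EF(current) = 16 - 11 = 5

5


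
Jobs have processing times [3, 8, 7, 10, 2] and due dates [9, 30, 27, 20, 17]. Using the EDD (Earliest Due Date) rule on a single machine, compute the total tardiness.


Sort by due date (EDD order): [(3, 9), (2, 17), (10, 20), (7, 27), (8, 30)]
Compute completion times and tardiness:
  Job 1: p=3, d=9, C=3, tardiness=max(0,3-9)=0
  Job 2: p=2, d=17, C=5, tardiness=max(0,5-17)=0
  Job 3: p=10, d=20, C=15, tardiness=max(0,15-20)=0
  Job 4: p=7, d=27, C=22, tardiness=max(0,22-27)=0
  Job 5: p=8, d=30, C=30, tardiness=max(0,30-30)=0
Total tardiness = 0

0


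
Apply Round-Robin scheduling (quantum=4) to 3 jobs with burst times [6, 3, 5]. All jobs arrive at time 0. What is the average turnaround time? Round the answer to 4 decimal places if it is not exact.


Time quantum = 4
Execution trace:
  J1 runs 4 units, time = 4
  J2 runs 3 units, time = 7
  J3 runs 4 units, time = 11
  J1 runs 2 units, time = 13
  J3 runs 1 units, time = 14
Finish times: [13, 7, 14]
Average turnaround = 34/3 = 11.3333

11.3333
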